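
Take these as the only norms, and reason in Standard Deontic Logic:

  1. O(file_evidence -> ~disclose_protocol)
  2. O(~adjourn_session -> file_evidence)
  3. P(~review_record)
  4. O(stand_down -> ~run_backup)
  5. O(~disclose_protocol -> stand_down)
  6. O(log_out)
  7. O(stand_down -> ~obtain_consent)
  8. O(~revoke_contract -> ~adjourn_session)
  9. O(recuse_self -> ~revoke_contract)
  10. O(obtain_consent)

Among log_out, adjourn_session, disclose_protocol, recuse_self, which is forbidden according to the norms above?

Premise 10 gives O(obtain_consent).
Premise 7 is O(stand_down -> ~obtain_consent); contrapositively O(obtain_consent -> ~stand_down). Since O(obtain_consent) holds, K gives O(~stand_down).
The contrapositive of premise 5 (O(~disclose_protocol -> stand_down)) is O(~stand_down -> disclose_protocol), and O(~stand_down) is already established, so O(disclose_protocol).
Premise 1 is O(file_evidence -> ~disclose_protocol); contrapositively O(disclose_protocol -> ~file_evidence). Since O(disclose_protocol) holds, K gives O(~file_evidence).
The contrapositive of premise 2 (O(~adjourn_session -> file_evidence)) is O(~file_evidence -> adjourn_session), and O(~file_evidence) is already established, so O(adjourn_session).
The contrapositive of premise 8 (O(~revoke_contract -> ~adjourn_session)) is O(adjourn_session -> revoke_contract), and O(adjourn_session) is already established, so O(revoke_contract).
Premise 9 is O(recuse_self -> ~revoke_contract); contrapositively O(revoke_contract -> ~recuse_self). Since O(revoke_contract) holds, K gives O(~recuse_self).
So O(~recuse_self) holds, i.e. recuse_self is forbidden. None of the other listed options is forbidden under the premises.

recuse_self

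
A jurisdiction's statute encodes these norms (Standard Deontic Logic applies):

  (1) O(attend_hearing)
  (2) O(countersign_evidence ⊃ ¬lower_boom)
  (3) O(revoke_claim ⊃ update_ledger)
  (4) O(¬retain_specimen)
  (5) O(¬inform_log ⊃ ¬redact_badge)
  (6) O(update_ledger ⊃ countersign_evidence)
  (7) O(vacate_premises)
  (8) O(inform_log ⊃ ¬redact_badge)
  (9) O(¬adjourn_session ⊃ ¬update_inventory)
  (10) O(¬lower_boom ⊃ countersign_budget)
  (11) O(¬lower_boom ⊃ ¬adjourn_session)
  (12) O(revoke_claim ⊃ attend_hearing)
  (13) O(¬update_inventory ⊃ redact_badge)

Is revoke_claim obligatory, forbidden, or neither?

Forbidden

Premises 8 and 5 are O(inform_log ⊃ ¬redact_badge) and O(¬inform_log ⊃ ¬redact_badge); every ideal world satisfies inform_log or ¬inform_log, so in either case ¬redact_badge holds — hence O(¬redact_badge).
The contrapositive of premise 13 (O(¬update_inventory ⊃ redact_badge)) is O(¬redact_badge ⊃ update_inventory), and O(¬redact_badge) is already established, so O(update_inventory).
Premise 9 is O(¬adjourn_session ⊃ ¬update_inventory); contrapositively O(update_inventory ⊃ adjourn_session). Since O(update_inventory) holds, K gives O(adjourn_session).
Premise 11, O(¬lower_boom ⊃ ¬adjourn_session), contraposes to O(adjourn_session ⊃ lower_boom); with O(adjourn_session) we get O(lower_boom).
Premise 2, O(countersign_evidence ⊃ ¬lower_boom), contraposes to O(lower_boom ⊃ ¬countersign_evidence); with O(lower_boom) we get O(¬countersign_evidence).
The contrapositive of premise 6 (O(update_ledger ⊃ countersign_evidence)) is O(¬countersign_evidence ⊃ ¬update_ledger), and O(¬countersign_evidence) is already established, so O(¬update_ledger).
Premise 3 is O(revoke_claim ⊃ update_ledger); contrapositively O(¬update_ledger ⊃ ¬revoke_claim). Since O(¬update_ledger) holds, K gives O(¬revoke_claim).
Premises 1, 4, 7, 10, 12 do not contribute to this derivation.
Thus O(¬revoke_claim), which is F(revoke_claim): revoke_claim is forbidden.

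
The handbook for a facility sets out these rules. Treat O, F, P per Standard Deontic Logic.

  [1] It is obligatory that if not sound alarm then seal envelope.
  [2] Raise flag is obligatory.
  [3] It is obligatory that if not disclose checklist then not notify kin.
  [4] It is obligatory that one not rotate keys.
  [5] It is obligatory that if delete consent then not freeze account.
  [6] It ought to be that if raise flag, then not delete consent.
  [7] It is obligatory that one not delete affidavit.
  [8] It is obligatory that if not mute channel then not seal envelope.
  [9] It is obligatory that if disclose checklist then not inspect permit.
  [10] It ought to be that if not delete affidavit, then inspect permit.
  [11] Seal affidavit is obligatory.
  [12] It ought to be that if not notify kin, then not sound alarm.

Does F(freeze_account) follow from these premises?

No

Premise 5 is O(delete_consent → ¬freeze_account), but O(delete_consent) is not derivable from the premises, so it does not yield O(¬freeze_account).
No other premise forces O(¬freeze_account). An ideal world satisfying every premise can still have freeze_account true, so F(freeze_account) is not derivable.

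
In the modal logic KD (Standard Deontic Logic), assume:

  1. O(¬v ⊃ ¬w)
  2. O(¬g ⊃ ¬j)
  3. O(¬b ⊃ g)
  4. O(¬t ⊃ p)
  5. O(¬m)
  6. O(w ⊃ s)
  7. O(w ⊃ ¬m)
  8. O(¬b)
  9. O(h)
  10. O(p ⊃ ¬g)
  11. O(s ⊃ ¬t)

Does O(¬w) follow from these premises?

Premise 8 states O(¬b) outright.
Applying K to premise 3 (O(¬b ⊃ g)) and O(¬b) yields O(g).
Premise 10 is O(p ⊃ ¬g); contrapositively O(g ⊃ ¬p). Since O(g) holds, K gives O(¬p).
The contrapositive of premise 4 (O(¬t ⊃ p)) is O(¬p ⊃ t), and O(¬p) is already established, so O(t).
Premise 11 is O(s ⊃ ¬t); contrapositively O(t ⊃ ¬s). Since O(t) holds, K gives O(¬s).
Premise 6, O(w ⊃ s), contraposes to O(¬s ⊃ ¬w); with O(¬s) we get O(¬w).
Premises 1, 2, 5, 7, 9 do not contribute to this derivation.
So O(¬w) follows.

Yes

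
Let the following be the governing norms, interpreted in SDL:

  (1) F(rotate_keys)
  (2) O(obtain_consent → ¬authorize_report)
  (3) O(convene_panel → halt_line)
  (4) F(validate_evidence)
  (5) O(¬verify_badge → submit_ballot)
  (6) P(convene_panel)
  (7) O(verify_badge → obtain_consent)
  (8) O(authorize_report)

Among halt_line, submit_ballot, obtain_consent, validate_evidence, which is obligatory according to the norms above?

submit_ballot

From premise 8 we have O(authorize_report).
Premise 2 is O(obtain_consent → ¬authorize_report); contrapositively O(authorize_report → ¬obtain_consent). Since O(authorize_report) holds, K gives O(¬obtain_consent).
Premise 7 is O(verify_badge → obtain_consent); contrapositively O(¬obtain_consent → ¬verify_badge). Since O(¬obtain_consent) holds, K gives O(¬verify_badge).
Premise 5 is O(¬verify_badge → submit_ballot); since O(¬verify_badge), deontic closure gives O(submit_ballot).
So O(submit_ballot) holds — submit_ballot is obligatory. None of the other listed options is made obligatory by any chain of premises.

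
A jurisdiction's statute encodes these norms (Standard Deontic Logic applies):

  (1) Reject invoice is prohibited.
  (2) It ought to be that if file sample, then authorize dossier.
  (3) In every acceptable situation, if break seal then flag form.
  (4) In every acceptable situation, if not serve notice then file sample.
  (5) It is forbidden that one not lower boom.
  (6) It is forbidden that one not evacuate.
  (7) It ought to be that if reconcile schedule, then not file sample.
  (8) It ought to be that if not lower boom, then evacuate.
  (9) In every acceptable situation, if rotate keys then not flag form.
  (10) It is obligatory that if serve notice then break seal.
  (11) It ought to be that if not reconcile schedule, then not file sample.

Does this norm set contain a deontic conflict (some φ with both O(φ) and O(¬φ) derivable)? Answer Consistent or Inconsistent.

Premise 8 is O(¬lower_boom → evacuate); even if O(evacuate) held, inferring O(¬lower_boom) would be affirming the consequent — invalid.
So O(¬lower_boom) is not derivable, and the apparent clash with O(lower_boom) does not arise.
A world satisfying every obligation exists (e.g. authorize_dossier=false, break_seal=true, evacuate=true, file_sample=false, flag_form=true, lower_boom=true, reconcile_schedule=false, reject_invoice=false, rotate_keys=false, serve_notice=true); no atom is both obligatory and forbidden, so the set is consistent.

Consistent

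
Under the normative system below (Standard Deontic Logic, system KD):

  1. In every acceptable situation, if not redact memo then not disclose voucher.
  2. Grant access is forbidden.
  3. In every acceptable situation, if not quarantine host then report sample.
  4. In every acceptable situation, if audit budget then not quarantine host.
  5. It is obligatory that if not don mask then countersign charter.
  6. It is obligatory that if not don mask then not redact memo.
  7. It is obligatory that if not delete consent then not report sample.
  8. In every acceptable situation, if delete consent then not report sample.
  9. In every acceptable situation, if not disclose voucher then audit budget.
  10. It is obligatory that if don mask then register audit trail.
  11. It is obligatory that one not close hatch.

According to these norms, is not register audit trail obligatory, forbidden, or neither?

Premises 7 and 8 are O(¬delete_consent → ¬report_sample) and O(delete_consent → ¬report_sample); every ideal world satisfies ¬delete_consent or delete_consent, so in either case ¬report_sample holds — hence O(¬report_sample).
The contrapositive of premise 3 (O(¬quarantine_host → report_sample)) is O(¬report_sample → quarantine_host), and O(¬report_sample) is already established, so O(quarantine_host).
Premise 4, O(audit_budget → ¬quarantine_host), contraposes to O(quarantine_host → ¬audit_budget); with O(quarantine_host) we get O(¬audit_budget).
Premise 9 is O(¬disclose_voucher → audit_budget); contrapositively O(¬audit_budget → disclose_voucher). Since O(¬audit_budget) holds, K gives O(disclose_voucher).
Premise 1 is O(¬redact_memo → ¬disclose_voucher); contrapositively O(disclose_voucher → redact_memo). Since O(disclose_voucher) holds, K gives O(redact_memo).
The contrapositive of premise 6 (O(¬don_mask → ¬redact_memo)) is O(redact_memo → don_mask), and O(redact_memo) is already established, so O(don_mask).
From O(don_mask) and premise 10, O(don_mask → register_audit_trail), we obtain O(register_audit_trail).
Premises 2, 5, 11 do not contribute to this derivation.
Thus O(register_audit_trail), which is F(¬register_audit_trail): ¬register_audit_trail is forbidden.

Forbidden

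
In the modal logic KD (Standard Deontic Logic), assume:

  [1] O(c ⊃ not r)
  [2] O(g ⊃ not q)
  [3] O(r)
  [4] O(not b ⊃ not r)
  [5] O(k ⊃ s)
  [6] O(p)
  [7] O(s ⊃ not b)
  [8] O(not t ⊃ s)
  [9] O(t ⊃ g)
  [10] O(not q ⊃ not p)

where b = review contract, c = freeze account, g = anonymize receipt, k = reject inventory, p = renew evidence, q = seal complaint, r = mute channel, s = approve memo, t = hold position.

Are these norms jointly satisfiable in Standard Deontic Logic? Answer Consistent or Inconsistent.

Premise 6 states O(p) outright.
Premise 10, O(not q ⊃ not p), contraposes to O(p ⊃ q); with O(p) we get O(q).
Premise 2 is O(g ⊃ not q); contrapositively O(q ⊃ not g). Since O(q) holds, K gives O(not g).
Premise 9, O(t ⊃ g), contraposes to O(not g ⊃ not t); with O(not g) we get O(not t).
From O(not t) and premise 8, O(not t ⊃ s), we obtain O(s).
Premise 7 is O(s ⊃ not b); since O(s), deontic closure gives O(not b).
From O(not b) and premise 4, O(not b ⊃ not r), we obtain O(not r).
But premise 3 directly asserts O(r).
We now have both O(not r) and O(r) — r is simultaneously obligatory and forbidden, violating the D-axiom.

Inconsistent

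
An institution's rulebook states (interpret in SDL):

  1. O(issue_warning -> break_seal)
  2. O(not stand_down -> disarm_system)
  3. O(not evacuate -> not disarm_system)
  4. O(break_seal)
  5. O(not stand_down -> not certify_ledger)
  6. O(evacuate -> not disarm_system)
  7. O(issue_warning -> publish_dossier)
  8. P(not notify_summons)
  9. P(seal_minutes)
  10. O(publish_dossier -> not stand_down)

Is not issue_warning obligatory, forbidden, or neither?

Obligatory

Premises 6 and 3 are O(evacuate -> not disarm_system) and O(not evacuate -> not disarm_system); every ideal world satisfies evacuate or not evacuate, so in either case not disarm_system holds — hence O(not disarm_system).
Premise 2, O(not stand_down -> disarm_system), contraposes to O(not disarm_system -> stand_down); with O(not disarm_system) we get O(stand_down).
Premise 10 is O(publish_dossier -> not stand_down); contrapositively O(stand_down -> not publish_dossier). Since O(stand_down) holds, K gives O(not publish_dossier).
Premise 7 is O(issue_warning -> publish_dossier); contrapositively O(not publish_dossier -> not issue_warning). Since O(not publish_dossier) holds, K gives O(not issue_warning).
Premises 1, 4, 5, 8, 9 do not contribute to this derivation.
Hence not issue_warning is obligatory.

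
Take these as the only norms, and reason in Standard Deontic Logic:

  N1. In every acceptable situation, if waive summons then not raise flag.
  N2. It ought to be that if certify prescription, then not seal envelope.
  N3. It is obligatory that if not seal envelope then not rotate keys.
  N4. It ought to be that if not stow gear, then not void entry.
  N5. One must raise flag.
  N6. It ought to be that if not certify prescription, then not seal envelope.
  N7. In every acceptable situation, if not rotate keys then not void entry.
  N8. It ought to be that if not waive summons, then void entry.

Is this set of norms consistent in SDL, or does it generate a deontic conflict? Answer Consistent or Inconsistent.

Premises 2 and 6 are O(certify_prescription → ¬seal_envelope) and O(¬certify_prescription → ¬seal_envelope); every ideal world satisfies certify_prescription or ¬certify_prescription, so in either case ¬seal_envelope holds — hence O(¬seal_envelope).
With premise 3, O(¬seal_envelope → ¬rotate_keys), the K-axiom yields O(¬rotate_keys).
With premise 7, O(¬rotate_keys → ¬void_entry), the K-axiom yields O(¬void_entry).
Premise 8, O(¬waive_summons → void_entry), contraposes to O(¬void_entry → waive_summons); with O(¬void_entry) we get O(waive_summons).
From O(waive_summons) and premise 1, O(waive_summons → ¬raise_flag), we obtain O(¬raise_flag).
But premise 5 directly asserts O(raise_flag).
We now have both O(¬raise_flag) and O(raise_flag) — raise_flag is simultaneously obligatory and forbidden, violating the D-axiom.

Inconsistent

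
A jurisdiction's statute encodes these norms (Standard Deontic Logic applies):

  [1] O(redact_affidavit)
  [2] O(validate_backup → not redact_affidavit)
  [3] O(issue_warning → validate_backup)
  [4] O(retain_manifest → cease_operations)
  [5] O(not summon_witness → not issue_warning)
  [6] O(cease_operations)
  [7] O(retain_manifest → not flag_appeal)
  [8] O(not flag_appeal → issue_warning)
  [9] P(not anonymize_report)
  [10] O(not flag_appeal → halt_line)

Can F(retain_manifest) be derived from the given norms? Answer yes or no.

From premise 1 we have O(redact_affidavit).
Premise 2, O(validate_backup → not redact_affidavit), contraposes to O(redact_affidavit → not validate_backup); with O(redact_affidavit) we get O(not validate_backup).
Premise 3 is O(issue_warning → validate_backup); contrapositively O(not validate_backup → not issue_warning). Since O(not validate_backup) holds, K gives O(not issue_warning).
The contrapositive of premise 8 (O(not flag_appeal → issue_warning)) is O(not issue_warning → flag_appeal), and O(not issue_warning) is already established, so O(flag_appeal).
Premise 7, O(retain_manifest → not flag_appeal), contraposes to O(flag_appeal → not retain_manifest); with O(flag_appeal) we get O(not retain_manifest).
Premises 4, 5, 6, 9, 10 do not contribute to this derivation.
So O(not retain_manifest) holds, i.e. F(retain_manifest). The claim follows.

Yes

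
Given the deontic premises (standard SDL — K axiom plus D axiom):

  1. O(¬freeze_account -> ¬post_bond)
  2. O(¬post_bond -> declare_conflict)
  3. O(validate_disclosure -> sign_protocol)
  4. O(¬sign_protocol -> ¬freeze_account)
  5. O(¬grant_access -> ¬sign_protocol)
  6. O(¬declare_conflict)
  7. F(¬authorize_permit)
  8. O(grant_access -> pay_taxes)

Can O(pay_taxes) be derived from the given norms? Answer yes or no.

Yes

Premise 6 states O(¬declare_conflict) outright.
The contrapositive of premise 2 (O(¬post_bond -> declare_conflict)) is O(¬declare_conflict -> post_bond), and O(¬declare_conflict) is already established, so O(post_bond).
Premise 1, O(¬freeze_account -> ¬post_bond), contraposes to O(post_bond -> freeze_account); with O(post_bond) we get O(freeze_account).
Premise 4, O(¬sign_protocol -> ¬freeze_account), contraposes to O(freeze_account -> sign_protocol); with O(freeze_account) we get O(sign_protocol).
Premise 5 is O(¬grant_access -> ¬sign_protocol); contrapositively O(sign_protocol -> grant_access). Since O(sign_protocol) holds, K gives O(grant_access).
From O(grant_access) and premise 8, O(grant_access -> pay_taxes), we obtain O(pay_taxes).
Premises 3, 7 do not contribute to this derivation.
So O(pay_taxes) follows.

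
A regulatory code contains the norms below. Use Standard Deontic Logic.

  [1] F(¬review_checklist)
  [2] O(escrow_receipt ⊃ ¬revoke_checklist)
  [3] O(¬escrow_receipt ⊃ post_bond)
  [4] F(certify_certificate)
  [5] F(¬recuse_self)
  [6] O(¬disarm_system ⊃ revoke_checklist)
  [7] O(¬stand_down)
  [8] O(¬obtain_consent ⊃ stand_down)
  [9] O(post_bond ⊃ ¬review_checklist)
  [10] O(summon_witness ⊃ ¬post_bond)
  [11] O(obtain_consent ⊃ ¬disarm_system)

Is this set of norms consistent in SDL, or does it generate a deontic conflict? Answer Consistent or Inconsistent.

Inconsistent

F(¬review_checklist) at premise 1 means O(review_checklist).
The contrapositive of premise 9 (O(post_bond ⊃ ¬review_checklist)) is O(review_checklist ⊃ ¬post_bond), and O(review_checklist) is already established, so O(¬post_bond).
The contrapositive of premise 3 (O(¬escrow_receipt ⊃ post_bond)) is O(¬post_bond ⊃ escrow_receipt), and O(¬post_bond) is already established, so O(escrow_receipt).
Premise 2 is O(escrow_receipt ⊃ ¬revoke_checklist); since O(escrow_receipt), deontic closure gives O(¬revoke_checklist).
Premise 6 is O(¬disarm_system ⊃ revoke_checklist); contrapositively O(¬revoke_checklist ⊃ disarm_system). Since O(¬revoke_checklist) holds, K gives O(disarm_system).
The contrapositive of premise 11 (O(obtain_consent ⊃ ¬disarm_system)) is O(disarm_system ⊃ ¬obtain_consent), and O(disarm_system) is already established, so O(¬obtain_consent).
With premise 8, O(¬obtain_consent ⊃ stand_down), the K-axiom yields O(stand_down).
However, premise 7 gives O(¬stand_down).
We now have both O(stand_down) and O(¬stand_down) — stand_down is simultaneously obligatory and forbidden, violating the D-axiom.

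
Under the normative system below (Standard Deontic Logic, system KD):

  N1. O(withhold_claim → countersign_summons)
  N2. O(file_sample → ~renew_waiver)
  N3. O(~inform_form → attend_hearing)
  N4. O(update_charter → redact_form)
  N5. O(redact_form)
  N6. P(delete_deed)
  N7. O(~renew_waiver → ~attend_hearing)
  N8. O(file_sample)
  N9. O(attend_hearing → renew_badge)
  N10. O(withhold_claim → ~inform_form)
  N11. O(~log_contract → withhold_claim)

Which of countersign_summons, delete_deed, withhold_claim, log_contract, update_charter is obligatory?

Premise 8 states O(file_sample) outright.
Applying K to premise 2 (O(file_sample → ~renew_waiver)) and O(file_sample) yields O(~renew_waiver).
With premise 7, O(~renew_waiver → ~attend_hearing), the K-axiom yields O(~attend_hearing).
The contrapositive of premise 3 (O(~inform_form → attend_hearing)) is O(~attend_hearing → inform_form), and O(~attend_hearing) is already established, so O(inform_form).
Premise 10 is O(withhold_claim → ~inform_form); contrapositively O(inform_form → ~withhold_claim). Since O(inform_form) holds, K gives O(~withhold_claim).
The contrapositive of premise 11 (O(~log_contract → withhold_claim)) is O(~withhold_claim → log_contract), and O(~withhold_claim) is already established, so O(log_contract).
So O(log_contract) holds — log_contract is obligatory. None of the other listed options is made obligatory by any chain of premises.

log_contract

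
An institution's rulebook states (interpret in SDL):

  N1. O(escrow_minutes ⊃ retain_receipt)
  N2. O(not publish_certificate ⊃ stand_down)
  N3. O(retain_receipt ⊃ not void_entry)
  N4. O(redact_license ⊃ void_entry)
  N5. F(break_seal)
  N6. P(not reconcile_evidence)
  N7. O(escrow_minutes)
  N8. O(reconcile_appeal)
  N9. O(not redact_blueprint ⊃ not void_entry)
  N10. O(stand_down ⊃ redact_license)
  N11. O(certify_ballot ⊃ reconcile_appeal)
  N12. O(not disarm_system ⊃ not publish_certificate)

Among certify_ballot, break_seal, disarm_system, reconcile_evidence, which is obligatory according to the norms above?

Premise 7 states O(escrow_minutes) outright.
With premise 1, O(escrow_minutes ⊃ retain_receipt), the K-axiom yields O(retain_receipt).
From O(retain_receipt) and premise 3, O(retain_receipt ⊃ not void_entry), we obtain O(not void_entry).
Premise 4, O(redact_license ⊃ void_entry), contraposes to O(not void_entry ⊃ not redact_license); with O(not void_entry) we get O(not redact_license).
Premise 10 is O(stand_down ⊃ redact_license); contrapositively O(not redact_license ⊃ not stand_down). Since O(not redact_license) holds, K gives O(not stand_down).
Premise 2 is O(not publish_certificate ⊃ stand_down); contrapositively O(not stand_down ⊃ publish_certificate). Since O(not stand_down) holds, K gives O(publish_certificate).
Premise 12 is O(not disarm_system ⊃ not publish_certificate); contrapositively O(publish_certificate ⊃ disarm_system). Since O(publish_certificate) holds, K gives O(disarm_system).
So O(disarm_system) holds — disarm_system is obligatory. None of the other listed options is made obligatory by any chain of premises.

disarm_system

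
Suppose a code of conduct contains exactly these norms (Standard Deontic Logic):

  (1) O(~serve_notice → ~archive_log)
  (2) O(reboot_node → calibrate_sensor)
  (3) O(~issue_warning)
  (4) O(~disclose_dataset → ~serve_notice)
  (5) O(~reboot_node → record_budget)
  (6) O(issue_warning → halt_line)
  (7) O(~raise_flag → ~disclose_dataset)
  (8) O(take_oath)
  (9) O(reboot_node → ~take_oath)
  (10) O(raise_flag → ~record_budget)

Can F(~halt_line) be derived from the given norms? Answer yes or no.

Premise 6 is O(issue_warning → halt_line), but O(issue_warning) is not derivable from the premises, so it does not yield O(halt_line).
No other premise forces O(halt_line). An ideal world satisfying every premise can still have ~halt_line true, so F(~halt_line) is not derivable.

No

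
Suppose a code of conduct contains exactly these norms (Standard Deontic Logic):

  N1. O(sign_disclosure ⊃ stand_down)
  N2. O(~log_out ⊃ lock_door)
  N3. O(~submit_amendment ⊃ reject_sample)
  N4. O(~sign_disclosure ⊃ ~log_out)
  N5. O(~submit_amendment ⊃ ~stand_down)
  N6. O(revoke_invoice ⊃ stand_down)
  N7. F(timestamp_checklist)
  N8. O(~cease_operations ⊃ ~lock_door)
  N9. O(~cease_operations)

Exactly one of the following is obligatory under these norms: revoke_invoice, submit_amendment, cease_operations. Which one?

Premise 9 gives O(~cease_operations).
With premise 8, O(~cease_operations ⊃ ~lock_door), the K-axiom yields O(~lock_door).
The contrapositive of premise 2 (O(~log_out ⊃ lock_door)) is O(~lock_door ⊃ log_out), and O(~lock_door) is already established, so O(log_out).
Premise 4 is O(~sign_disclosure ⊃ ~log_out); contrapositively O(log_out ⊃ sign_disclosure). Since O(log_out) holds, K gives O(sign_disclosure).
With premise 1, O(sign_disclosure ⊃ stand_down), the K-axiom yields O(stand_down).
Premise 5 is O(~submit_amendment ⊃ ~stand_down); contrapositively O(stand_down ⊃ submit_amendment). Since O(stand_down) holds, K gives O(submit_amendment).
So O(submit_amendment) holds — submit_amendment is obligatory. None of the other listed options is made obligatory by any chain of premises.

submit_amendment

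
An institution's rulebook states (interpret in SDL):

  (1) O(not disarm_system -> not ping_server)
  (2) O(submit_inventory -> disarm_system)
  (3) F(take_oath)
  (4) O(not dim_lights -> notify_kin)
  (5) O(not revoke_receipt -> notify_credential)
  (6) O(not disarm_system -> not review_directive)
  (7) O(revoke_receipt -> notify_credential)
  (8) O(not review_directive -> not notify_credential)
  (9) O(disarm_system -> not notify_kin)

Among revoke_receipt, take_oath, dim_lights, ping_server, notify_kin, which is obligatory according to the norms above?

Premises 7 and 5 are O(revoke_receipt -> notify_credential) and O(not revoke_receipt -> notify_credential); every ideal world satisfies revoke_receipt or not revoke_receipt, so in either case notify_credential holds — hence O(notify_credential).
Premise 8, O(not review_directive -> not notify_credential), contraposes to O(notify_credential -> review_directive); with O(notify_credential) we get O(review_directive).
Premise 6 is O(not disarm_system -> not review_directive); contrapositively O(review_directive -> disarm_system). Since O(review_directive) holds, K gives O(disarm_system).
From O(disarm_system) and premise 9, O(disarm_system -> not notify_kin), we obtain O(not notify_kin).
Premise 4 is O(not dim_lights -> notify_kin); contrapositively O(not notify_kin -> dim_lights). Since O(not notify_kin) holds, K gives O(dim_lights).
So O(dim_lights) holds — dim_lights is obligatory. None of the other listed options is made obligatory by any chain of premises.

dim_lights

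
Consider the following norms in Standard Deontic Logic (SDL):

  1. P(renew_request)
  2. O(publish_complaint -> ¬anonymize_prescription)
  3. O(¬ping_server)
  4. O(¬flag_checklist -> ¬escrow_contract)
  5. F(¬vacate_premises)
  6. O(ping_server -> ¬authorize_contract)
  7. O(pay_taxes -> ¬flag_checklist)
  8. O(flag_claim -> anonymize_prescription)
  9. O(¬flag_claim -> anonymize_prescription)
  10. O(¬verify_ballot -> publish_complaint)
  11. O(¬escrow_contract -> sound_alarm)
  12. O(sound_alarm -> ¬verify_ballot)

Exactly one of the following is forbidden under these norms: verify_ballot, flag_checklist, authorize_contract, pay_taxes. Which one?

By case analysis on ¬flag_claim: premise 9 gives O(¬flag_claim -> anonymize_prescription) and premise 8 gives O(flag_claim -> anonymize_prescription), so O(anonymize_prescription) either way.
Premise 2, O(publish_complaint -> ¬anonymize_prescription), contraposes to O(anonymize_prescription -> ¬publish_complaint); with O(anonymize_prescription) we get O(¬publish_complaint).
Premise 10 is O(¬verify_ballot -> publish_complaint); contrapositively O(¬publish_complaint -> verify_ballot). Since O(¬publish_complaint) holds, K gives O(verify_ballot).
Premise 12 is O(sound_alarm -> ¬verify_ballot); contrapositively O(verify_ballot -> ¬sound_alarm). Since O(verify_ballot) holds, K gives O(¬sound_alarm).
Premise 11, O(¬escrow_contract -> sound_alarm), contraposes to O(¬sound_alarm -> escrow_contract); with O(¬sound_alarm) we get O(escrow_contract).
Premise 4, O(¬flag_checklist -> ¬escrow_contract), contraposes to O(escrow_contract -> flag_checklist); with O(escrow_contract) we get O(flag_checklist).
The contrapositive of premise 7 (O(pay_taxes -> ¬flag_checklist)) is O(flag_checklist -> ¬pay_taxes), and O(flag_checklist) is already established, so O(¬pay_taxes).
So O(¬pay_taxes) holds, i.e. pay_taxes is forbidden. None of the other listed options is forbidden under the premises.

pay_taxes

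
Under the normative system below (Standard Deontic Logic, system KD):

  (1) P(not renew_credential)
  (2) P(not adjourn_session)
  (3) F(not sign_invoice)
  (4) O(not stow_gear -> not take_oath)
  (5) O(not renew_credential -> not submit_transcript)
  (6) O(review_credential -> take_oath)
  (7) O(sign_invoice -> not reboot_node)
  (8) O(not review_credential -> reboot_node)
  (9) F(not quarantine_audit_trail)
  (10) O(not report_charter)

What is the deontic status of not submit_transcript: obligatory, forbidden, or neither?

Neither

Premise 5 is O(not renew_credential -> not submit_transcript), but O(not renew_credential) is not derivable from the premises (the permission P(not renew_credential) asserts only not O(renew_credential), not O(not renew_credential)), so it does not yield O(not submit_transcript).
No premise or chain of K-axiom applications forces O(not submit_transcript), and none forces O(submit_transcript). So not submit_transcript is neither obligatory nor forbidden under these norms.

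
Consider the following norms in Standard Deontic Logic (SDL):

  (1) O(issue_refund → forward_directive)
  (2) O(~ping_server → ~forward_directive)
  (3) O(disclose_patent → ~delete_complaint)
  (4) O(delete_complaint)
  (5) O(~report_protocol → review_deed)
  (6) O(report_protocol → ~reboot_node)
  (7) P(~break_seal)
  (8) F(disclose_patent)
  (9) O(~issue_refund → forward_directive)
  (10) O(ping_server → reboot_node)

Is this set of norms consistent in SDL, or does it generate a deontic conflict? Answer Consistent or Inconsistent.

Premise 3 is O(disclose_patent → ~delete_complaint), but O(disclose_patent) is not derivable from the premises, so it does not yield O(~delete_complaint).
So O(~delete_complaint) is not derivable, and the apparent clash with O(delete_complaint) does not arise.
A world satisfying every obligation exists (e.g. break_seal=false, delete_complaint=true, disclose_patent=false, forward_directive=true, issue_refund=false, ping_server=true, reboot_node=true, report_protocol=false, review_deed=true); no atom is both obligatory and forbidden, so the set is consistent.

Consistent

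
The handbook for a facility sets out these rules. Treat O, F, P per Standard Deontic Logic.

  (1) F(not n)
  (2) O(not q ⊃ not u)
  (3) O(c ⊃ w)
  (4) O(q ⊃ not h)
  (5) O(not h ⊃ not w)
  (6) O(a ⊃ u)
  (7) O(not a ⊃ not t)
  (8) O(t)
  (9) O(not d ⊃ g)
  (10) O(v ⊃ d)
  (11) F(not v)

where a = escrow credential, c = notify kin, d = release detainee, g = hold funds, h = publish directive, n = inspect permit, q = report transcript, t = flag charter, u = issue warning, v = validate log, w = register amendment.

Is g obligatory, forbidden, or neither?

Premise 9 is O(not d ⊃ g), but O(not d) is not derivable from the premises, so it does not yield O(g).
No premise or chain of K-axiom applications forces O(g), and none forces O(not g). So g is neither obligatory nor forbidden under these norms.

Neither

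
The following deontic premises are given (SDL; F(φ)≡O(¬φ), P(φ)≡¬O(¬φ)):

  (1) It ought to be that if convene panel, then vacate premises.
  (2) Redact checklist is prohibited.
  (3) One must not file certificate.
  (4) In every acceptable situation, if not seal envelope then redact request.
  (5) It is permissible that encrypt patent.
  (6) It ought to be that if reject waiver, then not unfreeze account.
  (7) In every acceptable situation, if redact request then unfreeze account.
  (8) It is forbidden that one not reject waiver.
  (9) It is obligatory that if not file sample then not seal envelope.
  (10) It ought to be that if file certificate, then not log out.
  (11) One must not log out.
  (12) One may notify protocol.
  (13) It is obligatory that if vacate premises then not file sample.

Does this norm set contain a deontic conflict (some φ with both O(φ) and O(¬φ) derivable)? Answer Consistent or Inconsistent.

Premise 10 is O(file_certificate → ¬log_out); even if O(¬log_out) held, inferring O(file_certificate) would be affirming the consequent — invalid.
So O(file_certificate) is not derivable, and the apparent clash with O(¬file_certificate) does not arise.
A world satisfying every obligation exists (e.g. convene_panel=false, encrypt_patent=false, file_certificate=false, file_sample=true, log_out=false, notify_protocol=false, redact_checklist=false, redact_request=false, reject_waiver=true, seal_envelope=true, unfreeze_account=false, vacate_premises=false); no atom is both obligatory and forbidden, so the set is consistent.

Consistent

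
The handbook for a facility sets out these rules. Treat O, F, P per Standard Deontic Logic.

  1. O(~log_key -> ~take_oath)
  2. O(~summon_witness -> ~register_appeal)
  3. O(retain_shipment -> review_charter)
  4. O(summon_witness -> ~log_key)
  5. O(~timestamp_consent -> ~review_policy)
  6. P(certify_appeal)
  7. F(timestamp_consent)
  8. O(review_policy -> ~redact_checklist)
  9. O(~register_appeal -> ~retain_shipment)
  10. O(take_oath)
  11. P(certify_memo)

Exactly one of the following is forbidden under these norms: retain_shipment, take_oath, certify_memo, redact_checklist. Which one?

From premise 10 we have O(take_oath).
The contrapositive of premise 1 (O(~log_key -> ~take_oath)) is O(take_oath -> log_key), and O(take_oath) is already established, so O(log_key).
Premise 4, O(summon_witness -> ~log_key), contraposes to O(log_key -> ~summon_witness); with O(log_key) we get O(~summon_witness).
Applying K to premise 2 (O(~summon_witness -> ~register_appeal)) and O(~summon_witness) yields O(~register_appeal).
With premise 9, O(~register_appeal -> ~retain_shipment), the K-axiom yields O(~retain_shipment).
So O(~retain_shipment) holds, i.e. retain_shipment is forbidden. None of the other listed options is forbidden under the premises.

retain_shipment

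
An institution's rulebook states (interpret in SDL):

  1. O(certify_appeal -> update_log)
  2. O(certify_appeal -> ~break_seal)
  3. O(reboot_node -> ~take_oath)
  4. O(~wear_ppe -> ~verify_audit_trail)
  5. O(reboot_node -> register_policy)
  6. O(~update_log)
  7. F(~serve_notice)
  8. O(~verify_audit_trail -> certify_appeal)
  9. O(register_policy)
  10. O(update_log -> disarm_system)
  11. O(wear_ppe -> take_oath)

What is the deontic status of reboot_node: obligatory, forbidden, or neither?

Premise 6 states O(~update_log) outright.
The contrapositive of premise 1 (O(certify_appeal -> update_log)) is O(~update_log -> ~certify_appeal), and O(~update_log) is already established, so O(~certify_appeal).
The contrapositive of premise 8 (O(~verify_audit_trail -> certify_appeal)) is O(~certify_appeal -> verify_audit_trail), and O(~certify_appeal) is already established, so O(verify_audit_trail).
Premise 4 is O(~wear_ppe -> ~verify_audit_trail); contrapositively O(verify_audit_trail -> wear_ppe). Since O(verify_audit_trail) holds, K gives O(wear_ppe).
With premise 11, O(wear_ppe -> take_oath), the K-axiom yields O(take_oath).
Premise 3, O(reboot_node -> ~take_oath), contraposes to O(take_oath -> ~reboot_node); with O(take_oath) we get O(~reboot_node).
Premises 2, 5, 7, 9, 10 do not contribute to this derivation.
Thus O(~reboot_node), which is F(reboot_node): reboot_node is forbidden.

Forbidden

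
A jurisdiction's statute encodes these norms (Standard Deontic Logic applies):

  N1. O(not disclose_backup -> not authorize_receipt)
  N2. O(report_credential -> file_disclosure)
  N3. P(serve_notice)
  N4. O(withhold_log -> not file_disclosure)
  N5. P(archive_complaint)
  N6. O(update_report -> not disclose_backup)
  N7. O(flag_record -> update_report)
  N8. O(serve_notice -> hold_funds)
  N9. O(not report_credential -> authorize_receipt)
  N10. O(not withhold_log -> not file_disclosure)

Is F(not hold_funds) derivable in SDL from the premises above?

Premise 8 is O(serve_notice -> hold_funds), but O(serve_notice) is not derivable from the premises (the permission P(serve_notice) asserts only not O(not serve_notice), not O(serve_notice)), so it does not yield O(hold_funds).
No other premise forces O(hold_funds). An ideal world satisfying every premise can still have not hold_funds true, so F(not hold_funds) is not derivable.

No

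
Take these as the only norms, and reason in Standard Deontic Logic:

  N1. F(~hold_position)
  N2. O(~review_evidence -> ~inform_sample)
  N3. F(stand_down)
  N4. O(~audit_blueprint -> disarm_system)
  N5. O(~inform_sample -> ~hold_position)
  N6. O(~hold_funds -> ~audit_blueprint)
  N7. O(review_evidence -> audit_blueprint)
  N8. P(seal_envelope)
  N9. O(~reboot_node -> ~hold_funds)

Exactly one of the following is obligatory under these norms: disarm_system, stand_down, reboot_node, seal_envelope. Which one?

Premise 1, F(~hold_position), is equivalent to O(hold_position).
The contrapositive of premise 5 (O(~inform_sample -> ~hold_position)) is O(hold_position -> inform_sample), and O(hold_position) is already established, so O(inform_sample).
Premise 2 is O(~review_evidence -> ~inform_sample); contrapositively O(inform_sample -> review_evidence). Since O(inform_sample) holds, K gives O(review_evidence).
Premise 7 is O(review_evidence -> audit_blueprint); since O(review_evidence), deontic closure gives O(audit_blueprint).
Premise 6 is O(~hold_funds -> ~audit_blueprint); contrapositively O(audit_blueprint -> hold_funds). Since O(audit_blueprint) holds, K gives O(hold_funds).
Premise 9 is O(~reboot_node -> ~hold_funds); contrapositively O(hold_funds -> reboot_node). Since O(hold_funds) holds, K gives O(reboot_node).
So O(reboot_node) holds — reboot_node is obligatory. None of the other listed options is made obligatory by any chain of premises.

reboot_node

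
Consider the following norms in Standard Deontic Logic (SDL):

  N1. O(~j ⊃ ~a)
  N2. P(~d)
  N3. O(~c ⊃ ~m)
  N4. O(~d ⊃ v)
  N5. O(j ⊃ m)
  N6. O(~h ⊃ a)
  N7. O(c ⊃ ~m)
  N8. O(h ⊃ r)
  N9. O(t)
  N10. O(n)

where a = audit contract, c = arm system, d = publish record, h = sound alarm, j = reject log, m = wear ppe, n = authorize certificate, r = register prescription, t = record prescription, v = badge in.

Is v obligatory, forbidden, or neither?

Neither

Premise 4 is O(~d ⊃ v), but O(~d) is not derivable from the premises (the permission P(~d) asserts only ~O(d), not O(~d)), so it does not yield O(v).
No premise or chain of K-axiom applications forces O(v), and none forces O(~v). So v is neither obligatory nor forbidden under these norms.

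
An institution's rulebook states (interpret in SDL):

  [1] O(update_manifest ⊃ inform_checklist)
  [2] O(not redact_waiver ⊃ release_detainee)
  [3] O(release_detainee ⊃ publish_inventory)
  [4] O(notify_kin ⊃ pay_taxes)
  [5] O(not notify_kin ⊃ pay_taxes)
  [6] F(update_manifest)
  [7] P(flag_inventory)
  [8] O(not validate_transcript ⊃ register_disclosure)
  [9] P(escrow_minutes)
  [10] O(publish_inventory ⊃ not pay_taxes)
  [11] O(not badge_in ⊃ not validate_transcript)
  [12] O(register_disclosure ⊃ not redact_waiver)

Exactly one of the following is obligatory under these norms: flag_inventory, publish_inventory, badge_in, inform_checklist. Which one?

Premises 5 and 4 are O(not notify_kin ⊃ pay_taxes) and O(notify_kin ⊃ pay_taxes); every ideal world satisfies not notify_kin or notify_kin, so in either case pay_taxes holds — hence O(pay_taxes).
Premise 10 is O(publish_inventory ⊃ not pay_taxes); contrapositively O(pay_taxes ⊃ not publish_inventory). Since O(pay_taxes) holds, K gives O(not publish_inventory).
The contrapositive of premise 3 (O(release_detainee ⊃ publish_inventory)) is O(not publish_inventory ⊃ not release_detainee), and O(not publish_inventory) is already established, so O(not release_detainee).
The contrapositive of premise 2 (O(not redact_waiver ⊃ release_detainee)) is O(not release_detainee ⊃ redact_waiver), and O(not release_detainee) is already established, so O(redact_waiver).
Premise 12 is O(register_disclosure ⊃ not redact_waiver); contrapositively O(redact_waiver ⊃ not register_disclosure). Since O(redact_waiver) holds, K gives O(not register_disclosure).
Premise 8 is O(not validate_transcript ⊃ register_disclosure); contrapositively O(not register_disclosure ⊃ validate_transcript). Since O(not register_disclosure) holds, K gives O(validate_transcript).
Premise 11, O(not badge_in ⊃ not validate_transcript), contraposes to O(validate_transcript ⊃ badge_in); with O(validate_transcript) we get O(badge_in).
So O(badge_in) holds — badge_in is obligatory. None of the other listed options is made obligatory by any chain of premises.

badge_in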